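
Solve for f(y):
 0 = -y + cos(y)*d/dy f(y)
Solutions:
 f(y) = C1 + Integral(y/cos(y), y)


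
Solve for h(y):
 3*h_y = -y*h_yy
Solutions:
 h(y) = C1 + C2/y^2


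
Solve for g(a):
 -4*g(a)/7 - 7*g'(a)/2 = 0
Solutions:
 g(a) = C1*exp(-8*a/49)


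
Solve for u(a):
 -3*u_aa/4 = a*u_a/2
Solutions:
 u(a) = C1 + C2*erf(sqrt(3)*a/3)


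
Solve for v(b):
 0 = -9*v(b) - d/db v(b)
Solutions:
 v(b) = C1*exp(-9*b)


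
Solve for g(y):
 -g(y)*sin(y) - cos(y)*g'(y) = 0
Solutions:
 g(y) = C1*cos(y)


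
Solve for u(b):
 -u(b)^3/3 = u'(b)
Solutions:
 u(b) = -sqrt(6)*sqrt(-1/(C1 - b))/2
 u(b) = sqrt(6)*sqrt(-1/(C1 - b))/2


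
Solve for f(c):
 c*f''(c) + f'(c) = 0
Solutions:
 f(c) = C1 + C2*log(c)


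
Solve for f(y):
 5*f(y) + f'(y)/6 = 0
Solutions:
 f(y) = C1*exp(-30*y)


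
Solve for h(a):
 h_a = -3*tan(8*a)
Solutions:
 h(a) = C1 + 3*log(cos(8*a))/8


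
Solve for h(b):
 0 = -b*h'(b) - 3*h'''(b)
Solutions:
 h(b) = C1 + Integral(C2*airyai(-3^(2/3)*b/3) + C3*airybi(-3^(2/3)*b/3), b)


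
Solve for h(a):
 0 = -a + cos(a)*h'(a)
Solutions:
 h(a) = C1 + Integral(a/cos(a), a)


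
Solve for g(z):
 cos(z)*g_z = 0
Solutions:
 g(z) = C1


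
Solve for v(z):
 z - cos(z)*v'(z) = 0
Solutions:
 v(z) = C1 + Integral(z/cos(z), z)


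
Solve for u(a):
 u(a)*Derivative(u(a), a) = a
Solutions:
 u(a) = -sqrt(C1 + a^2)
 u(a) = sqrt(C1 + a^2)


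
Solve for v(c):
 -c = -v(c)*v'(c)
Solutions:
 v(c) = -sqrt(C1 + c^2)
 v(c) = sqrt(C1 + c^2)


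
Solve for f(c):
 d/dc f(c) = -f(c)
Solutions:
 f(c) = C1*exp(-c)


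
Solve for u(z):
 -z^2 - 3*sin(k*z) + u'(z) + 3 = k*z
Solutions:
 u(z) = C1 + k*z^2/2 + z^3/3 - 3*z - 3*cos(k*z)/k


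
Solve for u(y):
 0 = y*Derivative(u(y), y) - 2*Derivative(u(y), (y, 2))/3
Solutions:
 u(y) = C1 + C2*erfi(sqrt(3)*y/2)


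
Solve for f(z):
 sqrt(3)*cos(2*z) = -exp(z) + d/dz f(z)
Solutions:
 f(z) = C1 + exp(z) + sqrt(3)*sin(2*z)/2


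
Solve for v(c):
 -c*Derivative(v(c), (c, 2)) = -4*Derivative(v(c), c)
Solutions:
 v(c) = C1 + C2*c^5


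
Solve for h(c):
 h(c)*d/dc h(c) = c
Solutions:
 h(c) = -sqrt(C1 + c^2)
 h(c) = sqrt(C1 + c^2)


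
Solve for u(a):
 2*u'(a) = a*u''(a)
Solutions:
 u(a) = C1 + C2*a^3


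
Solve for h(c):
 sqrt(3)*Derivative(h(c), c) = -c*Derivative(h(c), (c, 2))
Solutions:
 h(c) = C1 + C2*c^(1 - sqrt(3))


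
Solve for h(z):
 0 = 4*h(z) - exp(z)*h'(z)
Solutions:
 h(z) = C1*exp(-4*exp(-z))


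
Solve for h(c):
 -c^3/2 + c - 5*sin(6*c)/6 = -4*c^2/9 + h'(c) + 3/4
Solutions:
 h(c) = C1 - c^4/8 + 4*c^3/27 + c^2/2 - 3*c/4 + 5*cos(6*c)/36


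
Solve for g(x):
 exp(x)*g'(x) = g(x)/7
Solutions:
 g(x) = C1*exp(-exp(-x)/7)


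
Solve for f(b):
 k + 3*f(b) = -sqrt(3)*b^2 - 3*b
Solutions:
 f(b) = -sqrt(3)*b^2/3 - b - k/3


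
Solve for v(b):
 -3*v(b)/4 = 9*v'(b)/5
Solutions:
 v(b) = C1*exp(-5*b/12)


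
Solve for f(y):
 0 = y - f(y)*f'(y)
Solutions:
 f(y) = -sqrt(C1 + y^2)
 f(y) = sqrt(C1 + y^2)


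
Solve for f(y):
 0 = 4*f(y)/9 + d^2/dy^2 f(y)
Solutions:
 f(y) = C1*sin(2*y/3) + C2*cos(2*y/3)


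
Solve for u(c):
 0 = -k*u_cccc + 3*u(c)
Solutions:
 u(c) = C1*exp(-3^(1/4)*c*(1/k)^(1/4)) + C2*exp(3^(1/4)*c*(1/k)^(1/4)) + C3*exp(-3^(1/4)*I*c*(1/k)^(1/4)) + C4*exp(3^(1/4)*I*c*(1/k)^(1/4))


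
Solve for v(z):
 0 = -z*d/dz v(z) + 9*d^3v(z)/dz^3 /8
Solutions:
 v(z) = C1 + Integral(C2*airyai(2*3^(1/3)*z/3) + C3*airybi(2*3^(1/3)*z/3), z)


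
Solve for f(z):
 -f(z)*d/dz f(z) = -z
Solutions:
 f(z) = -sqrt(C1 + z^2)
 f(z) = sqrt(C1 + z^2)


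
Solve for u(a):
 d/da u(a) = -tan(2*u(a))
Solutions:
 u(a) = -asin(C1*exp(-2*a))/2 + pi/2
 u(a) = asin(C1*exp(-2*a))/2


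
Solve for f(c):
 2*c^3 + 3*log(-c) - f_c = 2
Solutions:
 f(c) = C1 + c^4/2 + 3*c*log(-c) - 5*c


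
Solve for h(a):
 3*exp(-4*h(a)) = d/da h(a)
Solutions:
 h(a) = log(-I*(C1 + 12*a)^(1/4))
 h(a) = log(I*(C1 + 12*a)^(1/4))
 h(a) = log(-(C1 + 12*a)^(1/4))
 h(a) = log(C1 + 12*a)/4


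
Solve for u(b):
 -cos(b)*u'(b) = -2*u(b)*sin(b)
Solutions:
 u(b) = C1/cos(b)^2


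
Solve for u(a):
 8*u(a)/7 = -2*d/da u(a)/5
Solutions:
 u(a) = C1*exp(-20*a/7)


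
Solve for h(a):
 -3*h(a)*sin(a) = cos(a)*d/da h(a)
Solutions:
 h(a) = C1*cos(a)^3


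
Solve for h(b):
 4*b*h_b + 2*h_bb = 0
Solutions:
 h(b) = C1 + C2*erf(b)


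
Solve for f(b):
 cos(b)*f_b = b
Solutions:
 f(b) = C1 + Integral(b/cos(b), b)


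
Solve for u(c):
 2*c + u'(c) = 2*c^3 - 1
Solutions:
 u(c) = C1 + c^4/2 - c^2 - c


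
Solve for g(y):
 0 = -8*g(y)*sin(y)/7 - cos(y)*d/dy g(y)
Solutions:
 g(y) = C1*cos(y)^(8/7)


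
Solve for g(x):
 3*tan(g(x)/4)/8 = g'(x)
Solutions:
 g(x) = -4*asin(C1*exp(3*x/32)) + 4*pi
 g(x) = 4*asin(C1*exp(3*x/32))


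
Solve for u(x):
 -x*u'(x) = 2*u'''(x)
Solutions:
 u(x) = C1 + Integral(C2*airyai(-2^(2/3)*x/2) + C3*airybi(-2^(2/3)*x/2), x)


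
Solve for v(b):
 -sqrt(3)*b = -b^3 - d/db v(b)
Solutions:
 v(b) = C1 - b^4/4 + sqrt(3)*b^2/2


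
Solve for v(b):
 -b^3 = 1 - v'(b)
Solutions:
 v(b) = C1 + b^4/4 + b


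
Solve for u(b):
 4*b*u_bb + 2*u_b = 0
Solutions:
 u(b) = C1 + C2*sqrt(b)


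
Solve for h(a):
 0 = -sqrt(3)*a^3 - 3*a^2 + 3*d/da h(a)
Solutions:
 h(a) = C1 + sqrt(3)*a^4/12 + a^3/3


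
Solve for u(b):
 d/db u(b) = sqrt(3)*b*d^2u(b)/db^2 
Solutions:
 u(b) = C1 + C2*b^(sqrt(3)/3 + 1)


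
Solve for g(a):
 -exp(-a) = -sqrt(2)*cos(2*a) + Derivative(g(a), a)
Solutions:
 g(a) = C1 + sqrt(2)*sin(2*a)/2 + exp(-a)


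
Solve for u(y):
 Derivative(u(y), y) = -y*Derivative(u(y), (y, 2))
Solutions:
 u(y) = C1 + C2*log(y)


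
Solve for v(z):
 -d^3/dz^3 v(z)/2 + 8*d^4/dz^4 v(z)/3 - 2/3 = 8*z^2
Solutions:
 v(z) = C1 + C2*z + C3*z^2 + C4*exp(3*z/16) - 4*z^5/15 - 64*z^4/9 - 4102*z^3/27


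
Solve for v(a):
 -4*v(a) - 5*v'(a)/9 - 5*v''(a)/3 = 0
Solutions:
 v(a) = (C1*sin(sqrt(2135)*a/30) + C2*cos(sqrt(2135)*a/30))*exp(-a/6)


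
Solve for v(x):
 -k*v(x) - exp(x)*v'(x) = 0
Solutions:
 v(x) = C1*exp(k*exp(-x))


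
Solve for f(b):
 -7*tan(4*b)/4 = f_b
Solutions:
 f(b) = C1 + 7*log(cos(4*b))/16


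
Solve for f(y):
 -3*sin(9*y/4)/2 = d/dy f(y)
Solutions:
 f(y) = C1 + 2*cos(9*y/4)/3


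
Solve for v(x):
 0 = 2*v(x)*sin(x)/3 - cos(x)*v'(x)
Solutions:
 v(x) = C1/cos(x)^(2/3)


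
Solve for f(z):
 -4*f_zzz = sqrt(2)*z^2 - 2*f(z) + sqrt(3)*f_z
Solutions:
 f(z) = C1*exp(-z*(-3^(5/6)/(6 + sqrt(sqrt(3) + 36))^(1/3) + 3^(2/3)*(6 + sqrt(sqrt(3) + 36))^(1/3))/12)*sin(z*(3^(1/3)/(6 + sqrt(sqrt(3) + 36))^(1/3) + 3^(1/6)*(6 + sqrt(sqrt(3) + 36))^(1/3))/4) + C2*exp(-z*(-3^(5/6)/(6 + sqrt(sqrt(3) + 36))^(1/3) + 3^(2/3)*(6 + sqrt(sqrt(3) + 36))^(1/3))/12)*cos(z*(3^(1/3)/(6 + sqrt(sqrt(3) + 36))^(1/3) + 3^(1/6)*(6 + sqrt(sqrt(3) + 36))^(1/3))/4) + C3*exp(z*(-3^(5/6)/(6 + sqrt(sqrt(3) + 36))^(1/3) + 3^(2/3)*(6 + sqrt(sqrt(3) + 36))^(1/3))/6) + sqrt(2)*z^2/2 + sqrt(6)*z/2 + 3*sqrt(2)/4


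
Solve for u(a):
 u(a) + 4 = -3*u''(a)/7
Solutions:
 u(a) = C1*sin(sqrt(21)*a/3) + C2*cos(sqrt(21)*a/3) - 4


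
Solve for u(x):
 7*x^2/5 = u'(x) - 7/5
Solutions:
 u(x) = C1 + 7*x^3/15 + 7*x/5


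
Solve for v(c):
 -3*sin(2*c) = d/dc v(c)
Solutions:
 v(c) = C1 + 3*cos(2*c)/2


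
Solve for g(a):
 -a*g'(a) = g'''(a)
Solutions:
 g(a) = C1 + Integral(C2*airyai(-a) + C3*airybi(-a), a)


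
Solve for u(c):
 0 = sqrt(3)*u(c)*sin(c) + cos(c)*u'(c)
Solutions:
 u(c) = C1*cos(c)^(sqrt(3))


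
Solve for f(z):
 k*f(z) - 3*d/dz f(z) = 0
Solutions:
 f(z) = C1*exp(k*z/3)


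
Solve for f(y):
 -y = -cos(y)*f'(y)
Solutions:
 f(y) = C1 + Integral(y/cos(y), y)


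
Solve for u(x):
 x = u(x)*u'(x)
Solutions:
 u(x) = -sqrt(C1 + x^2)
 u(x) = sqrt(C1 + x^2)


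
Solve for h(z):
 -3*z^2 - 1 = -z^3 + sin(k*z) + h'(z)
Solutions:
 h(z) = C1 + z^4/4 - z^3 - z + cos(k*z)/k


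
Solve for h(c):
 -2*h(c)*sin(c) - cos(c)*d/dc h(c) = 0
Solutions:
 h(c) = C1*cos(c)^2


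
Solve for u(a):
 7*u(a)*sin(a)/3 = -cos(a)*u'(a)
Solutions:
 u(a) = C1*cos(a)^(7/3)


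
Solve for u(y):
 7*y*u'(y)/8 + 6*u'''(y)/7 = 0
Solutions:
 u(y) = C1 + Integral(C2*airyai(-42^(2/3)*y/12) + C3*airybi(-42^(2/3)*y/12), y)


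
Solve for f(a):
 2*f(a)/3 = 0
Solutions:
 f(a) = 0


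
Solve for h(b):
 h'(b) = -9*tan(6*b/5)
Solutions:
 h(b) = C1 + 15*log(cos(6*b/5))/2


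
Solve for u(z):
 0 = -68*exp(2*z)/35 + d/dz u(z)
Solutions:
 u(z) = C1 + 34*exp(2*z)/35


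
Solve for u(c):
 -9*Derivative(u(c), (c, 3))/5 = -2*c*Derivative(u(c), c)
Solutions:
 u(c) = C1 + Integral(C2*airyai(30^(1/3)*c/3) + C3*airybi(30^(1/3)*c/3), c)


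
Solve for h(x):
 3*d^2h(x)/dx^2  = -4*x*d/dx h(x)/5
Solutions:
 h(x) = C1 + C2*erf(sqrt(30)*x/15)


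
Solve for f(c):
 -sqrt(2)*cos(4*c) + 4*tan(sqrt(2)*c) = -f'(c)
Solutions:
 f(c) = C1 + 2*sqrt(2)*log(cos(sqrt(2)*c)) + sqrt(2)*sin(4*c)/4


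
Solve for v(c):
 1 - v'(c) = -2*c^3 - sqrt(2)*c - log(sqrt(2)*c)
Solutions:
 v(c) = C1 + c^4/2 + sqrt(2)*c^2/2 + c*log(c) + c*log(2)/2


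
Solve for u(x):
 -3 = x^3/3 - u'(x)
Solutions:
 u(x) = C1 + x^4/12 + 3*x


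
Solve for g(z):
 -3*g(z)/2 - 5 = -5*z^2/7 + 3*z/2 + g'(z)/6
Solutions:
 g(z) = C1*exp(-9*z) + 10*z^2/21 - 209*z/189 - 5461/1701


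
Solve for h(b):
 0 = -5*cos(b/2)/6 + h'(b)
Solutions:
 h(b) = C1 + 5*sin(b/2)/3


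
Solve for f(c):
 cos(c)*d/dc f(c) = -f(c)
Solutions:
 f(c) = C1*sqrt(sin(c) - 1)/sqrt(sin(c) + 1)


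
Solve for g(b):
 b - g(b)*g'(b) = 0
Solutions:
 g(b) = -sqrt(C1 + b^2)
 g(b) = sqrt(C1 + b^2)


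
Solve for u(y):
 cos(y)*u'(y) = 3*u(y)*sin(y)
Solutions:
 u(y) = C1/cos(y)^3


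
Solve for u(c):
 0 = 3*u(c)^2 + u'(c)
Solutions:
 u(c) = 1/(C1 + 3*c)


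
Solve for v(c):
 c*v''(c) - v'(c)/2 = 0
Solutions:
 v(c) = C1 + C2*c^(3/2)


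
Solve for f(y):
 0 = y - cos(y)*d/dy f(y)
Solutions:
 f(y) = C1 + Integral(y/cos(y), y)


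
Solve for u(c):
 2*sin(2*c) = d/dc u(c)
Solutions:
 u(c) = C1 - cos(2*c)


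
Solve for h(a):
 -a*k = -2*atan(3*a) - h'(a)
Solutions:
 h(a) = C1 + a^2*k/2 - 2*a*atan(3*a) + log(9*a^2 + 1)/3


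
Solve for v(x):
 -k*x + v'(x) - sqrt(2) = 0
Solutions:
 v(x) = C1 + k*x^2/2 + sqrt(2)*x


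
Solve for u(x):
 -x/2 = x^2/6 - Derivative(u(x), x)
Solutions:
 u(x) = C1 + x^3/18 + x^2/4


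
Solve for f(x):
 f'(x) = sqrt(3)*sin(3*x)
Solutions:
 f(x) = C1 - sqrt(3)*cos(3*x)/3


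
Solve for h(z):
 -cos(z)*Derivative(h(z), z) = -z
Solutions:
 h(z) = C1 + Integral(z/cos(z), z)


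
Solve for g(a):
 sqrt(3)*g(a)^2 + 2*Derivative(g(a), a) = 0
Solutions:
 g(a) = 2/(C1 + sqrt(3)*a)


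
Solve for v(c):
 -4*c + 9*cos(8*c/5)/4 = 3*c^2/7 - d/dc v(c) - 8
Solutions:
 v(c) = C1 + c^3/7 + 2*c^2 - 8*c - 45*sin(8*c/5)/32


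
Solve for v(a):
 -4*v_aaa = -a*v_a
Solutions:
 v(a) = C1 + Integral(C2*airyai(2^(1/3)*a/2) + C3*airybi(2^(1/3)*a/2), a)


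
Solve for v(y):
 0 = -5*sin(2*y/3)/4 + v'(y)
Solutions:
 v(y) = C1 - 15*cos(2*y/3)/8


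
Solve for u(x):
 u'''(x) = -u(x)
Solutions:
 u(x) = C3*exp(-x) + (C1*sin(sqrt(3)*x/2) + C2*cos(sqrt(3)*x/2))*exp(x/2)


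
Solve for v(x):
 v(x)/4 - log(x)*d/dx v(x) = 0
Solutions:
 v(x) = C1*exp(li(x)/4)


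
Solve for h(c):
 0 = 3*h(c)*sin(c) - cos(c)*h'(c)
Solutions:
 h(c) = C1/cos(c)^3


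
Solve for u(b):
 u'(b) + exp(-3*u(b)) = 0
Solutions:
 u(b) = log(C1 - 3*b)/3
 u(b) = log((-3^(1/3) - 3^(5/6)*I)*(C1 - b)^(1/3)/2)
 u(b) = log((-3^(1/3) + 3^(5/6)*I)*(C1 - b)^(1/3)/2)


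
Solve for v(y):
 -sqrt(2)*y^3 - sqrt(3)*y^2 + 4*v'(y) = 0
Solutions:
 v(y) = C1 + sqrt(2)*y^4/16 + sqrt(3)*y^3/12


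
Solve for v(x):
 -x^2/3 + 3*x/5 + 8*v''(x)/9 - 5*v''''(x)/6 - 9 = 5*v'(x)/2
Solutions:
 v(x) = C1 + C2*exp(x*(32*50^(1/3)/(sqrt(4018705) + 2025)^(1/3) + 20^(1/3)*(sqrt(4018705) + 2025)^(1/3))/60)*sin(sqrt(3)*x*(-20^(1/3)*(sqrt(4018705) + 2025)^(1/3) + 32*50^(1/3)/(sqrt(4018705) + 2025)^(1/3))/60) + C3*exp(x*(32*50^(1/3)/(sqrt(4018705) + 2025)^(1/3) + 20^(1/3)*(sqrt(4018705) + 2025)^(1/3))/60)*cos(sqrt(3)*x*(-20^(1/3)*(sqrt(4018705) + 2025)^(1/3) + 32*50^(1/3)/(sqrt(4018705) + 2025)^(1/3))/60) + C4*exp(-x*(32*50^(1/3)/(sqrt(4018705) + 2025)^(1/3) + 20^(1/3)*(sqrt(4018705) + 2025)^(1/3))/30) - 2*x^3/45 + 49*x^2/675 - 107782*x/30375


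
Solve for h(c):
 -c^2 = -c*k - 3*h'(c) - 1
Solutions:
 h(c) = C1 + c^3/9 - c^2*k/6 - c/3


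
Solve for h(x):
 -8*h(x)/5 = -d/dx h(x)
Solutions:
 h(x) = C1*exp(8*x/5)


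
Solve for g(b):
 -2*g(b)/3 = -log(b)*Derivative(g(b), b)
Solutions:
 g(b) = C1*exp(2*li(b)/3)


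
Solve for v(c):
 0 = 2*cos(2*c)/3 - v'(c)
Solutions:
 v(c) = C1 + sin(2*c)/3


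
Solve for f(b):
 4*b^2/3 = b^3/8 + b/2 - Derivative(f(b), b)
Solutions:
 f(b) = C1 + b^4/32 - 4*b^3/9 + b^2/4


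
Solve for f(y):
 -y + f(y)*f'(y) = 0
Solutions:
 f(y) = -sqrt(C1 + y^2)
 f(y) = sqrt(C1 + y^2)


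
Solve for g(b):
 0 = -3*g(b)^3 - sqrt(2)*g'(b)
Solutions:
 g(b) = -sqrt(-1/(C1 - 3*sqrt(2)*b))
 g(b) = sqrt(-1/(C1 - 3*sqrt(2)*b))


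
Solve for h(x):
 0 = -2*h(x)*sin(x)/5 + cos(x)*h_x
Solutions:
 h(x) = C1/cos(x)^(2/5)


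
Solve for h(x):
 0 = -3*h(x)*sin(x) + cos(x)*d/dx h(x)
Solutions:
 h(x) = C1/cos(x)^3


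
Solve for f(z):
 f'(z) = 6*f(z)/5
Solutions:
 f(z) = C1*exp(6*z/5)


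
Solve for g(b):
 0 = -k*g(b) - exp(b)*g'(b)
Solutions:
 g(b) = C1*exp(k*exp(-b))


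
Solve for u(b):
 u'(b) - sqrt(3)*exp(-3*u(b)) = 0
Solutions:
 u(b) = log(C1 + 3*sqrt(3)*b)/3
 u(b) = log((-3^(1/3) - 3^(5/6)*I)*(C1 + sqrt(3)*b)^(1/3)/2)
 u(b) = log((-3^(1/3) + 3^(5/6)*I)*(C1 + sqrt(3)*b)^(1/3)/2)


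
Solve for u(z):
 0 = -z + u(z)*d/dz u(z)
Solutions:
 u(z) = -sqrt(C1 + z^2)
 u(z) = sqrt(C1 + z^2)


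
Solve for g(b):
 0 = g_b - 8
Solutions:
 g(b) = C1 + 8*b


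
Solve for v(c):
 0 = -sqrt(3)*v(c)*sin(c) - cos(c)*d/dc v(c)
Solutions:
 v(c) = C1*cos(c)^(sqrt(3))


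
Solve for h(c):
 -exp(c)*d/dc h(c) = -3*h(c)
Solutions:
 h(c) = C1*exp(-3*exp(-c))


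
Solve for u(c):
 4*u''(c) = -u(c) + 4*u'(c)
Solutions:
 u(c) = (C1 + C2*c)*exp(c/2)


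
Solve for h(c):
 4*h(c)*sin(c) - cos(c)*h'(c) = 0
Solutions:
 h(c) = C1/cos(c)^4


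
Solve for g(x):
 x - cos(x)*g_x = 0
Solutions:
 g(x) = C1 + Integral(x/cos(x), x)


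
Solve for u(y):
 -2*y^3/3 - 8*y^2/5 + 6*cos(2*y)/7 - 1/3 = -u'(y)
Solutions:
 u(y) = C1 + y^4/6 + 8*y^3/15 + y/3 - 3*sin(2*y)/7


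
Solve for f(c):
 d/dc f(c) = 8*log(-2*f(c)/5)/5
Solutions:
 -5*Integral(1/(log(-_y) - log(5) + log(2)), (_y, f(c)))/8 = C1 - c


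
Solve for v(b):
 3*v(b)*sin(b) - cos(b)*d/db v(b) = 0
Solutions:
 v(b) = C1/cos(b)^3


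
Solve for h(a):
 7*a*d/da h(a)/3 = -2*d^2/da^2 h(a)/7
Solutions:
 h(a) = C1 + C2*erf(7*sqrt(3)*a/6)


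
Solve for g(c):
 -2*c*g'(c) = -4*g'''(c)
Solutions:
 g(c) = C1 + Integral(C2*airyai(2^(2/3)*c/2) + C3*airybi(2^(2/3)*c/2), c)


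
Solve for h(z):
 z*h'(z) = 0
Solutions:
 h(z) = C1


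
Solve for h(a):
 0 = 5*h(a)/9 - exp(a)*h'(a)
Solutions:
 h(a) = C1*exp(-5*exp(-a)/9)


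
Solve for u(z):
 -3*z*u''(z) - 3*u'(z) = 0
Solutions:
 u(z) = C1 + C2*log(z)


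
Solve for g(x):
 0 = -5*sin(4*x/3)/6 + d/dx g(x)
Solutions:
 g(x) = C1 - 5*cos(4*x/3)/8


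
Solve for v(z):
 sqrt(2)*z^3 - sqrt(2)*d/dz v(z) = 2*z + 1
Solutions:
 v(z) = C1 + z^4/4 - sqrt(2)*z^2/2 - sqrt(2)*z/2


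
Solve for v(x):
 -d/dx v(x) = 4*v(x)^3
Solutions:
 v(x) = -sqrt(2)*sqrt(-1/(C1 - 4*x))/2
 v(x) = sqrt(2)*sqrt(-1/(C1 - 4*x))/2


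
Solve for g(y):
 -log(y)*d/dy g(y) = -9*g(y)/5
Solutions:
 g(y) = C1*exp(9*li(y)/5)


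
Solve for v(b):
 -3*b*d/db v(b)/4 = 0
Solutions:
 v(b) = C1


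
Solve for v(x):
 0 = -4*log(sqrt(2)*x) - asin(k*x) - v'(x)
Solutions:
 v(x) = C1 - 4*x*log(x) - 2*x*log(2) + 4*x - Piecewise((x*asin(k*x) + sqrt(-k^2*x^2 + 1)/k, Ne(k, 0)), (0, True))


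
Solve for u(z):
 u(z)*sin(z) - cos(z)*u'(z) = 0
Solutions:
 u(z) = C1/cos(z)


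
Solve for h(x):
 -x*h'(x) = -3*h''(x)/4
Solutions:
 h(x) = C1 + C2*erfi(sqrt(6)*x/3)


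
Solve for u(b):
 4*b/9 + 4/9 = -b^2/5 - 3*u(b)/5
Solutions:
 u(b) = -b^2/3 - 20*b/27 - 20/27


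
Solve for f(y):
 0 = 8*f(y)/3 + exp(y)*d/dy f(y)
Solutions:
 f(y) = C1*exp(8*exp(-y)/3)


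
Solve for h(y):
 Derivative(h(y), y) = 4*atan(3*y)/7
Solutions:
 h(y) = C1 + 4*y*atan(3*y)/7 - 2*log(9*y^2 + 1)/21


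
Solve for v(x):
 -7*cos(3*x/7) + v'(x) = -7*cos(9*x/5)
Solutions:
 v(x) = C1 + 49*sin(3*x/7)/3 - 35*sin(9*x/5)/9


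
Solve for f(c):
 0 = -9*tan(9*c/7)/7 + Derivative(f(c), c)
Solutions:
 f(c) = C1 - log(cos(9*c/7))


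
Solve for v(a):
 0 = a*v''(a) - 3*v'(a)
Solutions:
 v(a) = C1 + C2*a^4


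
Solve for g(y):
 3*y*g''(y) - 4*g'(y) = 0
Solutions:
 g(y) = C1 + C2*y^(7/3)


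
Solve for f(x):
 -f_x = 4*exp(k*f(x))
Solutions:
 f(x) = Piecewise((log(1/(C1*k + 4*k*x))/k, Ne(k, 0)), (nan, True))
 f(x) = Piecewise((C1 - 4*x, Eq(k, 0)), (nan, True))


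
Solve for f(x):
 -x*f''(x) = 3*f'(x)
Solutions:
 f(x) = C1 + C2/x^2


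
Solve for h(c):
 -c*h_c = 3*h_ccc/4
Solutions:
 h(c) = C1 + Integral(C2*airyai(-6^(2/3)*c/3) + C3*airybi(-6^(2/3)*c/3), c)


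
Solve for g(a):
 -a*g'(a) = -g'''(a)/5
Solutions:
 g(a) = C1 + Integral(C2*airyai(5^(1/3)*a) + C3*airybi(5^(1/3)*a), a)


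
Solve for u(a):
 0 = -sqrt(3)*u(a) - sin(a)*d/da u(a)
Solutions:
 u(a) = C1*(cos(a) + 1)^(sqrt(3)/2)/(cos(a) - 1)^(sqrt(3)/2)


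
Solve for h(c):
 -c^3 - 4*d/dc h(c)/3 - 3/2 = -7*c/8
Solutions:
 h(c) = C1 - 3*c^4/16 + 21*c^2/64 - 9*c/8


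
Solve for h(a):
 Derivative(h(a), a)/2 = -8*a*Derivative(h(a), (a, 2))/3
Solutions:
 h(a) = C1 + C2*a^(13/16)


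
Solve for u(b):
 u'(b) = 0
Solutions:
 u(b) = C1


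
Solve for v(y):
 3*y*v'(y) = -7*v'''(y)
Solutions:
 v(y) = C1 + Integral(C2*airyai(-3^(1/3)*7^(2/3)*y/7) + C3*airybi(-3^(1/3)*7^(2/3)*y/7), y)


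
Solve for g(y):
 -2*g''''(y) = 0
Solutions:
 g(y) = C1 + C2*y + C3*y^2 + C4*y^3


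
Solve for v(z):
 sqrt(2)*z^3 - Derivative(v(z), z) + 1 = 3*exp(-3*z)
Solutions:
 v(z) = C1 + sqrt(2)*z^4/4 + z + exp(-3*z)


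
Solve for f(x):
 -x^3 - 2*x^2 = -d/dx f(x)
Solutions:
 f(x) = C1 + x^4/4 + 2*x^3/3


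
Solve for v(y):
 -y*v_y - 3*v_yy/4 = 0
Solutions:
 v(y) = C1 + C2*erf(sqrt(6)*y/3)


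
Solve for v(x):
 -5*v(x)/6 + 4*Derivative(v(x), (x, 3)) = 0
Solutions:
 v(x) = C3*exp(3^(2/3)*5^(1/3)*x/6) + (C1*sin(3^(1/6)*5^(1/3)*x/4) + C2*cos(3^(1/6)*5^(1/3)*x/4))*exp(-3^(2/3)*5^(1/3)*x/12)


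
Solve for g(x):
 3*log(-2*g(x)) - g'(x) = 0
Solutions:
 -Integral(1/(log(-_y) + log(2)), (_y, g(x)))/3 = C1 - x


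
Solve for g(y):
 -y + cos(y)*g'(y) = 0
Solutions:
 g(y) = C1 + Integral(y/cos(y), y)


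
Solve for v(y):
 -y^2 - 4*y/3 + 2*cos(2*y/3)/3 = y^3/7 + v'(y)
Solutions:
 v(y) = C1 - y^4/28 - y^3/3 - 2*y^2/3 + sin(2*y/3)


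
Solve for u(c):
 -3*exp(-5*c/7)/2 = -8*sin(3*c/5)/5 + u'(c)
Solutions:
 u(c) = C1 - 8*cos(3*c/5)/3 + 21*exp(-5*c/7)/10


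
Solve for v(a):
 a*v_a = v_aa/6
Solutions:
 v(a) = C1 + C2*erfi(sqrt(3)*a)


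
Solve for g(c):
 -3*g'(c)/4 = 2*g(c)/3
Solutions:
 g(c) = C1*exp(-8*c/9)


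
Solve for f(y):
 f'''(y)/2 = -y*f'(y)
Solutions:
 f(y) = C1 + Integral(C2*airyai(-2^(1/3)*y) + C3*airybi(-2^(1/3)*y), y)


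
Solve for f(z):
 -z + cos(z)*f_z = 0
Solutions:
 f(z) = C1 + Integral(z/cos(z), z)


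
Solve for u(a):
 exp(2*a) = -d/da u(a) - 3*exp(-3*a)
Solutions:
 u(a) = C1 - exp(2*a)/2 + exp(-3*a)


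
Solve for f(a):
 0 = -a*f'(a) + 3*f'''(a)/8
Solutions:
 f(a) = C1 + Integral(C2*airyai(2*3^(2/3)*a/3) + C3*airybi(2*3^(2/3)*a/3), a)


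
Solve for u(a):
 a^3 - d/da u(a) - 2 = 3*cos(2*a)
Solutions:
 u(a) = C1 + a^4/4 - 2*a - 3*sin(2*a)/2


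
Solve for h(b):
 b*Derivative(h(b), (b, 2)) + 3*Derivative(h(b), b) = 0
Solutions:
 h(b) = C1 + C2/b^2


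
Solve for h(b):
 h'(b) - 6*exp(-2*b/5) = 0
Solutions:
 h(b) = C1 - 15*exp(-2*b/5)


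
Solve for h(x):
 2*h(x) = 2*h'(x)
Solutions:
 h(x) = C1*exp(x)


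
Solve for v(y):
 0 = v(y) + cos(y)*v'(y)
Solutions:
 v(y) = C1*sqrt(sin(y) - 1)/sqrt(sin(y) + 1)


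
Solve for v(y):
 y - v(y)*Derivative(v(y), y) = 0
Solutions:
 v(y) = -sqrt(C1 + y^2)
 v(y) = sqrt(C1 + y^2)


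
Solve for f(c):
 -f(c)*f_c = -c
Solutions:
 f(c) = -sqrt(C1 + c^2)
 f(c) = sqrt(C1 + c^2)


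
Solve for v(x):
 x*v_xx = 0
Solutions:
 v(x) = C1 + C2*x


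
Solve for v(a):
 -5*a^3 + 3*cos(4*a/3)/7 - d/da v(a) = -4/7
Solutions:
 v(a) = C1 - 5*a^4/4 + 4*a/7 + 9*sin(4*a/3)/28


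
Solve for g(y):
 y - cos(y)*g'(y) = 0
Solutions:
 g(y) = C1 + Integral(y/cos(y), y)


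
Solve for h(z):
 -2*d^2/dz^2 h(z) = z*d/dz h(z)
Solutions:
 h(z) = C1 + C2*erf(z/2)


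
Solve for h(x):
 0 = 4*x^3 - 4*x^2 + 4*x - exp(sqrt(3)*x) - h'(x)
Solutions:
 h(x) = C1 + x^4 - 4*x^3/3 + 2*x^2 - sqrt(3)*exp(sqrt(3)*x)/3


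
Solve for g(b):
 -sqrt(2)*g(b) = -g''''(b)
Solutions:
 g(b) = C1*exp(-2^(1/8)*b) + C2*exp(2^(1/8)*b) + C3*sin(2^(1/8)*b) + C4*cos(2^(1/8)*b)


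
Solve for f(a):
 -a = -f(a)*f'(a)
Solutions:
 f(a) = -sqrt(C1 + a^2)
 f(a) = sqrt(C1 + a^2)


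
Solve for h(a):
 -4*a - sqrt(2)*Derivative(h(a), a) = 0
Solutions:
 h(a) = C1 - sqrt(2)*a^2


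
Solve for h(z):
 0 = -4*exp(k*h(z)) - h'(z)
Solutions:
 h(z) = Piecewise((log(1/(C1*k + 4*k*z))/k, Ne(k, 0)), (nan, True))
 h(z) = Piecewise((C1 - 4*z, Eq(k, 0)), (nan, True))


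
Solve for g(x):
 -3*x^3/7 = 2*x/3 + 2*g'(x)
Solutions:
 g(x) = C1 - 3*x^4/56 - x^2/6


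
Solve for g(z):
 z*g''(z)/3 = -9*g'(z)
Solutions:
 g(z) = C1 + C2/z^26


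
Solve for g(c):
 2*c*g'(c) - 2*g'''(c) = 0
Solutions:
 g(c) = C1 + Integral(C2*airyai(c) + C3*airybi(c), c)


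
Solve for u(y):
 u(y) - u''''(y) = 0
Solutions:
 u(y) = C1*exp(-y) + C2*exp(y) + C3*sin(y) + C4*cos(y)


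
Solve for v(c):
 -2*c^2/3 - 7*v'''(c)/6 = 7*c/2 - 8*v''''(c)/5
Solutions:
 v(c) = C1 + C2*c + C3*c^2 + C4*exp(35*c/48) - c^5/105 - 373*c^4/1960 - 8952*c^3/8575


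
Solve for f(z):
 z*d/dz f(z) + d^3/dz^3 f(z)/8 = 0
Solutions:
 f(z) = C1 + Integral(C2*airyai(-2*z) + C3*airybi(-2*z), z)


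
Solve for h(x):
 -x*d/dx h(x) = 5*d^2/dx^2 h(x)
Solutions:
 h(x) = C1 + C2*erf(sqrt(10)*x/10)


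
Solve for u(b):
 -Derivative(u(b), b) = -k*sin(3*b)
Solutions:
 u(b) = C1 - k*cos(3*b)/3


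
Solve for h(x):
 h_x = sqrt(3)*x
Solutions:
 h(x) = C1 + sqrt(3)*x^2/2


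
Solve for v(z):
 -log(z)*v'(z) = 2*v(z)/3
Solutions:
 v(z) = C1*exp(-2*li(z)/3)


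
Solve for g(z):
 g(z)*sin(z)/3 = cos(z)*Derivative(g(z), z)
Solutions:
 g(z) = C1/cos(z)^(1/3)


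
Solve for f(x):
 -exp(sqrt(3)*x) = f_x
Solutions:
 f(x) = C1 - sqrt(3)*exp(sqrt(3)*x)/3


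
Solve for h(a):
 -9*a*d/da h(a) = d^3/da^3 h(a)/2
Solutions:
 h(a) = C1 + Integral(C2*airyai(-18^(1/3)*a) + C3*airybi(-18^(1/3)*a), a)


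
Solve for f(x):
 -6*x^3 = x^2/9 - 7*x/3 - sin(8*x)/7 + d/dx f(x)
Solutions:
 f(x) = C1 - 3*x^4/2 - x^3/27 + 7*x^2/6 - cos(8*x)/56


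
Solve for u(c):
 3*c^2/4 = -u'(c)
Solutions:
 u(c) = C1 - c^3/4


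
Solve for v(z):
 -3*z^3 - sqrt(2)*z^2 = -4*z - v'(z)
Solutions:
 v(z) = C1 + 3*z^4/4 + sqrt(2)*z^3/3 - 2*z^2


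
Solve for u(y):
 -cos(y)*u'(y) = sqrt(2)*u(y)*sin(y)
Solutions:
 u(y) = C1*cos(y)^(sqrt(2))


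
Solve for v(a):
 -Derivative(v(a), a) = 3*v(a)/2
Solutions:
 v(a) = C1*exp(-3*a/2)


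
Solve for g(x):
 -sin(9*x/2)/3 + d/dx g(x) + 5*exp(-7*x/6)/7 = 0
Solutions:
 g(x) = C1 - 2*cos(9*x/2)/27 + 30*exp(-7*x/6)/49


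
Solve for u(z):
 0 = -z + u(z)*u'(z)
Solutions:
 u(z) = -sqrt(C1 + z^2)
 u(z) = sqrt(C1 + z^2)


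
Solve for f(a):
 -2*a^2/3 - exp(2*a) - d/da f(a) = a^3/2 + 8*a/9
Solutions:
 f(a) = C1 - a^4/8 - 2*a^3/9 - 4*a^2/9 - exp(2*a)/2


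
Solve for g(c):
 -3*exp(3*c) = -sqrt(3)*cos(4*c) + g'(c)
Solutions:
 g(c) = C1 - exp(3*c) + sqrt(3)*sin(4*c)/4


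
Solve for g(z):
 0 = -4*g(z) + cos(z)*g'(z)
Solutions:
 g(z) = C1*(sin(z)^2 + 2*sin(z) + 1)/(sin(z)^2 - 2*sin(z) + 1)


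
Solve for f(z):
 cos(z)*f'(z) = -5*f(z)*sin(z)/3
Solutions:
 f(z) = C1*cos(z)^(5/3)


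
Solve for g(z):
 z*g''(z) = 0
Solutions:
 g(z) = C1 + C2*z


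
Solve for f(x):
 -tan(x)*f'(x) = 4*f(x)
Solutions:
 f(x) = C1/sin(x)^4


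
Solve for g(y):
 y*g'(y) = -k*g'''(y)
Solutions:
 g(y) = C1 + Integral(C2*airyai(y*(-1/k)^(1/3)) + C3*airybi(y*(-1/k)^(1/3)), y)


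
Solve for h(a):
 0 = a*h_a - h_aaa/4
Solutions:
 h(a) = C1 + Integral(C2*airyai(2^(2/3)*a) + C3*airybi(2^(2/3)*a), a)


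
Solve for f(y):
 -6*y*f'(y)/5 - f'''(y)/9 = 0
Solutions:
 f(y) = C1 + Integral(C2*airyai(-3*2^(1/3)*5^(2/3)*y/5) + C3*airybi(-3*2^(1/3)*5^(2/3)*y/5), y)


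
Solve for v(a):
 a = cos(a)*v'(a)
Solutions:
 v(a) = C1 + Integral(a/cos(a), a)


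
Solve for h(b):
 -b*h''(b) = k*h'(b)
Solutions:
 h(b) = C1 + b^(1 - re(k))*(C2*sin(log(b)*Abs(im(k))) + C3*cos(log(b)*im(k)))


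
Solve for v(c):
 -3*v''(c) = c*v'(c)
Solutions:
 v(c) = C1 + C2*erf(sqrt(6)*c/6)


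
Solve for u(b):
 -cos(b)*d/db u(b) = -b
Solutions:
 u(b) = C1 + Integral(b/cos(b), b)


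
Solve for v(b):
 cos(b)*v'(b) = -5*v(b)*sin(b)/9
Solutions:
 v(b) = C1*cos(b)^(5/9)


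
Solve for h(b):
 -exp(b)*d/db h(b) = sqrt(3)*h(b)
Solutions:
 h(b) = C1*exp(sqrt(3)*exp(-b))


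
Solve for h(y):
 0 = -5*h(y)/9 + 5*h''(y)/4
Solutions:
 h(y) = C1*exp(-2*y/3) + C2*exp(2*y/3)


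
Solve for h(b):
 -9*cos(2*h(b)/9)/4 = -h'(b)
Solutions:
 -9*b/4 - 9*log(sin(2*h(b)/9) - 1)/4 + 9*log(sin(2*h(b)/9) + 1)/4 = C1


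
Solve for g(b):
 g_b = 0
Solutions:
 g(b) = C1


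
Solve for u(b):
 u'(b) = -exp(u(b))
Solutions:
 u(b) = log(1/(C1 + b))


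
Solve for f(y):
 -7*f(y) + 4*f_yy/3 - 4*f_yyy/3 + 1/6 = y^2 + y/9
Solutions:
 f(y) = C1*exp(y*(4/(9*sqrt(3857) + 559)^(1/3) + 4 + (9*sqrt(3857) + 559)^(1/3))/12)*sin(sqrt(3)*y*(-(9*sqrt(3857) + 559)^(1/3) + 4/(9*sqrt(3857) + 559)^(1/3))/12) + C2*exp(y*(4/(9*sqrt(3857) + 559)^(1/3) + 4 + (9*sqrt(3857) + 559)^(1/3))/12)*cos(sqrt(3)*y*(-(9*sqrt(3857) + 559)^(1/3) + 4/(9*sqrt(3857) + 559)^(1/3))/12) + C3*exp(y*(-(9*sqrt(3857) + 559)^(1/3) - 4/(9*sqrt(3857) + 559)^(1/3) + 2)/6) - y^2/7 - y/63 - 3/98


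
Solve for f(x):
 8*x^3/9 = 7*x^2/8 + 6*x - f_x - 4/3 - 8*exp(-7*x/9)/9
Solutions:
 f(x) = C1 - 2*x^4/9 + 7*x^3/24 + 3*x^2 - 4*x/3 + 8*exp(-7*x/9)/7


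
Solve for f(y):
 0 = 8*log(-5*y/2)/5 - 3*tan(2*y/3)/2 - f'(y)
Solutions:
 f(y) = C1 + 8*y*log(-y)/5 - 8*y/5 - 8*y*log(2)/5 + 8*y*log(5)/5 + 9*log(cos(2*y/3))/4


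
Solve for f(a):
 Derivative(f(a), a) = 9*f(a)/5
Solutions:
 f(a) = C1*exp(9*a/5)


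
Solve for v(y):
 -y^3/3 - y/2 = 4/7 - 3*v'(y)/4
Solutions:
 v(y) = C1 + y^4/9 + y^2/3 + 16*y/21


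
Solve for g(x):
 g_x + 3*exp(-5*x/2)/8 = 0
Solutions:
 g(x) = C1 + 3*exp(-5*x/2)/20


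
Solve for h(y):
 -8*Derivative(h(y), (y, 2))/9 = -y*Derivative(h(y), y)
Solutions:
 h(y) = C1 + C2*erfi(3*y/4)


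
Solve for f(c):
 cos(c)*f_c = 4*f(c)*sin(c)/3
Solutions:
 f(c) = C1/cos(c)^(4/3)


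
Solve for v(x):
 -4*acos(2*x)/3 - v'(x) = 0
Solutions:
 v(x) = C1 - 4*x*acos(2*x)/3 + 2*sqrt(1 - 4*x^2)/3


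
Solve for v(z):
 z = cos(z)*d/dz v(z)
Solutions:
 v(z) = C1 + Integral(z/cos(z), z)


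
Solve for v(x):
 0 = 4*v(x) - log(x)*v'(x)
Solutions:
 v(x) = C1*exp(4*li(x))


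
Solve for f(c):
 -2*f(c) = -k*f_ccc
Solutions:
 f(c) = C1*exp(2^(1/3)*c*(1/k)^(1/3)) + C2*exp(2^(1/3)*c*(-1 + sqrt(3)*I)*(1/k)^(1/3)/2) + C3*exp(-2^(1/3)*c*(1 + sqrt(3)*I)*(1/k)^(1/3)/2)


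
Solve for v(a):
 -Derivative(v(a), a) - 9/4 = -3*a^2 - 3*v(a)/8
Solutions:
 v(a) = C1*exp(3*a/8) - 8*a^2 - 128*a/3 - 970/9


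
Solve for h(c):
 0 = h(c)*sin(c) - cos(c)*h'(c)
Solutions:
 h(c) = C1/cos(c)


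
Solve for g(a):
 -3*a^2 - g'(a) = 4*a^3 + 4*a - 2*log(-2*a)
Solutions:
 g(a) = C1 - a^4 - a^3 - 2*a^2 + 2*a*log(-a) + 2*a*(-1 + log(2))


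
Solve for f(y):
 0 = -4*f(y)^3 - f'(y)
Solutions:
 f(y) = -sqrt(2)*sqrt(-1/(C1 - 4*y))/2
 f(y) = sqrt(2)*sqrt(-1/(C1 - 4*y))/2


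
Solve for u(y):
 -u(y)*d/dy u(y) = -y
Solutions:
 u(y) = -sqrt(C1 + y^2)
 u(y) = sqrt(C1 + y^2)


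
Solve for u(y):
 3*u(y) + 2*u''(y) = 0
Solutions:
 u(y) = C1*sin(sqrt(6)*y/2) + C2*cos(sqrt(6)*y/2)


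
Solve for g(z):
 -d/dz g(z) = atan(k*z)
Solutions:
 g(z) = C1 - Piecewise((z*atan(k*z) - log(k^2*z^2 + 1)/(2*k), Ne(k, 0)), (0, True))


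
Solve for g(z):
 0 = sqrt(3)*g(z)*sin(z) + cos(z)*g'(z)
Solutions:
 g(z) = C1*cos(z)^(sqrt(3))


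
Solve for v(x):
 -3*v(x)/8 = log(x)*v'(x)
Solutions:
 v(x) = C1*exp(-3*li(x)/8)


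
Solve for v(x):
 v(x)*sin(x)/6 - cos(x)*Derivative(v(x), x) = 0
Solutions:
 v(x) = C1/cos(x)^(1/6)


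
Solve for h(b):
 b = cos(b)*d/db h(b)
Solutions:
 h(b) = C1 + Integral(b/cos(b), b)


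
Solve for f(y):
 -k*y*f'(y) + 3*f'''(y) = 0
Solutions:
 f(y) = C1 + Integral(C2*airyai(3^(2/3)*k^(1/3)*y/3) + C3*airybi(3^(2/3)*k^(1/3)*y/3), y)


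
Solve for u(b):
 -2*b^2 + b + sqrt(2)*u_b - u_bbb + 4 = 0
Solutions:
 u(b) = C1 + C2*exp(-2^(1/4)*b) + C3*exp(2^(1/4)*b) + sqrt(2)*b^3/3 - sqrt(2)*b^2/4 - 2*sqrt(2)*b + 2*b


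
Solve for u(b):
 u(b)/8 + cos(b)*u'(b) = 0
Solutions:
 u(b) = C1*(sin(b) - 1)^(1/16)/(sin(b) + 1)^(1/16)


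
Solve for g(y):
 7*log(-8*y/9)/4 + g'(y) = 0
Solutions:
 g(y) = C1 - 7*y*log(-y)/4 + 7*y*(-3*log(2) + 1 + 2*log(3))/4


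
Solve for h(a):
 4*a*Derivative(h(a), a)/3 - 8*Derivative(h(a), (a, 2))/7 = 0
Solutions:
 h(a) = C1 + C2*erfi(sqrt(21)*a/6)


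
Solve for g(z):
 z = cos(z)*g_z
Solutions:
 g(z) = C1 + Integral(z/cos(z), z)


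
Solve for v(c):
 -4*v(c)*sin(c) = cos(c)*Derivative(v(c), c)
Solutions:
 v(c) = C1*cos(c)^4


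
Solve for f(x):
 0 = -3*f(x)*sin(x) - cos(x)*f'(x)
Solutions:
 f(x) = C1*cos(x)^3


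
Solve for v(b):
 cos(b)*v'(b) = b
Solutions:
 v(b) = C1 + Integral(b/cos(b), b)


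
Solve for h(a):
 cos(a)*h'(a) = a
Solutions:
 h(a) = C1 + Integral(a/cos(a), a)


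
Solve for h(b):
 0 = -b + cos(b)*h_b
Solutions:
 h(b) = C1 + Integral(b/cos(b), b)


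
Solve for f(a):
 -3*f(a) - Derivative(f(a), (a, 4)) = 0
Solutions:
 f(a) = (C1*sin(sqrt(2)*3^(1/4)*a/2) + C2*cos(sqrt(2)*3^(1/4)*a/2))*exp(-sqrt(2)*3^(1/4)*a/2) + (C3*sin(sqrt(2)*3^(1/4)*a/2) + C4*cos(sqrt(2)*3^(1/4)*a/2))*exp(sqrt(2)*3^(1/4)*a/2)


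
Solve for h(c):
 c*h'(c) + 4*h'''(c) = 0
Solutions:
 h(c) = C1 + Integral(C2*airyai(-2^(1/3)*c/2) + C3*airybi(-2^(1/3)*c/2), c)


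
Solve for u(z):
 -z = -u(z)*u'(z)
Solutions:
 u(z) = -sqrt(C1 + z^2)
 u(z) = sqrt(C1 + z^2)


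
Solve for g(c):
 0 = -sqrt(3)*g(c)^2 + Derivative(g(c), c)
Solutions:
 g(c) = -1/(C1 + sqrt(3)*c)


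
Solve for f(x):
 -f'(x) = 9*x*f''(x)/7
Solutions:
 f(x) = C1 + C2*x^(2/9)


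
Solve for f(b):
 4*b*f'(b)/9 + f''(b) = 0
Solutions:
 f(b) = C1 + C2*erf(sqrt(2)*b/3)


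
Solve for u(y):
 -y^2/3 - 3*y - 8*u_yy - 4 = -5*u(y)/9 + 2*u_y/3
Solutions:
 u(y) = C1*exp(y*(-1 + sqrt(41))/24) + C2*exp(-y*(1 + sqrt(41))/24) + 3*y^2/5 + 171*y/25 + 4086/125


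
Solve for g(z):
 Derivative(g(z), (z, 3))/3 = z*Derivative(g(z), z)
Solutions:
 g(z) = C1 + Integral(C2*airyai(3^(1/3)*z) + C3*airybi(3^(1/3)*z), z)


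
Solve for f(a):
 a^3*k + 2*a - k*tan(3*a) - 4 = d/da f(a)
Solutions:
 f(a) = C1 + a^4*k/4 + a^2 - 4*a + k*log(cos(3*a))/3


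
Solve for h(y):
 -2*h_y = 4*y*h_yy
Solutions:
 h(y) = C1 + C2*sqrt(y)


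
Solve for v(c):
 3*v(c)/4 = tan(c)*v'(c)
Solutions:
 v(c) = C1*sin(c)^(3/4)


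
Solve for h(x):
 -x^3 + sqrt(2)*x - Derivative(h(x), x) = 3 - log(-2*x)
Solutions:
 h(x) = C1 - x^4/4 + sqrt(2)*x^2/2 + x*log(-x) + x*(-4 + log(2))


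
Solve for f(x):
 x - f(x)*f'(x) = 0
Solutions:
 f(x) = -sqrt(C1 + x^2)
 f(x) = sqrt(C1 + x^2)


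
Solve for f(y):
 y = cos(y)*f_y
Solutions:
 f(y) = C1 + Integral(y/cos(y), y)


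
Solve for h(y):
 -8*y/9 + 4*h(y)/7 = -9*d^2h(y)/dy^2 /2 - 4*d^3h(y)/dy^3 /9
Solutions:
 h(y) = C1*exp(y*(-378 + 1701*21^(1/3)/(16*sqrt(30874) + 15565)^(1/3) + 21^(2/3)*(16*sqrt(30874) + 15565)^(1/3))/112)*sin(3*3^(1/6)*7^(1/3)*y*(-7^(1/3)*(16*sqrt(30874) + 15565)^(1/3) + 567*3^(2/3)/(16*sqrt(30874) + 15565)^(1/3))/112) + C2*exp(y*(-378 + 1701*21^(1/3)/(16*sqrt(30874) + 15565)^(1/3) + 21^(2/3)*(16*sqrt(30874) + 15565)^(1/3))/112)*cos(3*3^(1/6)*7^(1/3)*y*(-7^(1/3)*(16*sqrt(30874) + 15565)^(1/3) + 567*3^(2/3)/(16*sqrt(30874) + 15565)^(1/3))/112) + C3*exp(-y*(1701*21^(1/3)/(16*sqrt(30874) + 15565)^(1/3) + 189 + 21^(2/3)*(16*sqrt(30874) + 15565)^(1/3))/56) + 14*y/9


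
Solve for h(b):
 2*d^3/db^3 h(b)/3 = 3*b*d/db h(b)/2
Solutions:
 h(b) = C1 + Integral(C2*airyai(2^(1/3)*3^(2/3)*b/2) + C3*airybi(2^(1/3)*3^(2/3)*b/2), b)


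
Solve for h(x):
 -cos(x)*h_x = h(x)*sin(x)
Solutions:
 h(x) = C1*cos(x)


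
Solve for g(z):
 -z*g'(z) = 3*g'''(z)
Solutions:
 g(z) = C1 + Integral(C2*airyai(-3^(2/3)*z/3) + C3*airybi(-3^(2/3)*z/3), z)


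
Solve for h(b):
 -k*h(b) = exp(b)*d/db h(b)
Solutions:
 h(b) = C1*exp(k*exp(-b))


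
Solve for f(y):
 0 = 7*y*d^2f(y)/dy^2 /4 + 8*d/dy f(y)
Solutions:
 f(y) = C1 + C2/y^(25/7)


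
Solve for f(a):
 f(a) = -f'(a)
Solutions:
 f(a) = C1*exp(-a)


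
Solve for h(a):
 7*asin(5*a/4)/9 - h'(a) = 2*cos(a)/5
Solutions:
 h(a) = C1 + 7*a*asin(5*a/4)/9 + 7*sqrt(16 - 25*a^2)/45 - 2*sin(a)/5


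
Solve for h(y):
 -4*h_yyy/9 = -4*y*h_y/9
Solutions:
 h(y) = C1 + Integral(C2*airyai(y) + C3*airybi(y), y)


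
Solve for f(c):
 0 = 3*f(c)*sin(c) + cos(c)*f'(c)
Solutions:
 f(c) = C1*cos(c)^3


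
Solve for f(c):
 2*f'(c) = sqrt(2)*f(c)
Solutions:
 f(c) = C1*exp(sqrt(2)*c/2)


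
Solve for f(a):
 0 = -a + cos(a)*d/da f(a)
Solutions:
 f(a) = C1 + Integral(a/cos(a), a)


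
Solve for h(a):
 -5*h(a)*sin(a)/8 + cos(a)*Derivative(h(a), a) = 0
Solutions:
 h(a) = C1/cos(a)^(5/8)


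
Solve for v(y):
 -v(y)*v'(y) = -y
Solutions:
 v(y) = -sqrt(C1 + y^2)
 v(y) = sqrt(C1 + y^2)


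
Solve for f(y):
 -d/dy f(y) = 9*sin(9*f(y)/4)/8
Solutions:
 9*y/8 + 2*log(cos(9*f(y)/4) - 1)/9 - 2*log(cos(9*f(y)/4) + 1)/9 = C1


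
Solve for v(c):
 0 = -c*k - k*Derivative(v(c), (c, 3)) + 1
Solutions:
 v(c) = C1 + C2*c + C3*c^2 - c^4/24 + c^3/(6*k)


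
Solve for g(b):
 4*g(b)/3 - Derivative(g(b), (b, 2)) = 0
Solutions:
 g(b) = C1*exp(-2*sqrt(3)*b/3) + C2*exp(2*sqrt(3)*b/3)


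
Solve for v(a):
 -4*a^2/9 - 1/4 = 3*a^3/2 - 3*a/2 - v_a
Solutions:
 v(a) = C1 + 3*a^4/8 + 4*a^3/27 - 3*a^2/4 + a/4


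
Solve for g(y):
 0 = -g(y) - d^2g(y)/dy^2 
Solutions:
 g(y) = C1*sin(y) + C2*cos(y)


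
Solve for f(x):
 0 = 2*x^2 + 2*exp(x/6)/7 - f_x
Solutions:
 f(x) = C1 + 2*x^3/3 + 12*exp(x/6)/7


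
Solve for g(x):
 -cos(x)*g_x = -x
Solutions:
 g(x) = C1 + Integral(x/cos(x), x)


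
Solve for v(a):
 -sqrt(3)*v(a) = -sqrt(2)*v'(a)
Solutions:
 v(a) = C1*exp(sqrt(6)*a/2)


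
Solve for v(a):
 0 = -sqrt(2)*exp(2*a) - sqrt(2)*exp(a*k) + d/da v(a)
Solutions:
 v(a) = C1 + sqrt(2)*exp(2*a)/2 + sqrt(2)*exp(a*k)/k


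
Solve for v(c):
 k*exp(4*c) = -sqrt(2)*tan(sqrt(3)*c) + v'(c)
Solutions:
 v(c) = C1 + k*exp(4*c)/4 - sqrt(6)*log(cos(sqrt(3)*c))/3


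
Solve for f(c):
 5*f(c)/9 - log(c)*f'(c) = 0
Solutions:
 f(c) = C1*exp(5*li(c)/9)


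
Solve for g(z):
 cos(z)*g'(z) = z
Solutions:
 g(z) = C1 + Integral(z/cos(z), z)


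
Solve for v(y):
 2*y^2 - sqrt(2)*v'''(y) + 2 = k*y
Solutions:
 v(y) = C1 + C2*y + C3*y^2 - sqrt(2)*k*y^4/48 + sqrt(2)*y^5/60 + sqrt(2)*y^3/6


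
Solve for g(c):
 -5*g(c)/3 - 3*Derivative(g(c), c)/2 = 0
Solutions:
 g(c) = C1*exp(-10*c/9)


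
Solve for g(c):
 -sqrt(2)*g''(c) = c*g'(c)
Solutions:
 g(c) = C1 + C2*erf(2^(1/4)*c/2)


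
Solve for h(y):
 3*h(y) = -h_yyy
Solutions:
 h(y) = C3*exp(-3^(1/3)*y) + (C1*sin(3^(5/6)*y/2) + C2*cos(3^(5/6)*y/2))*exp(3^(1/3)*y/2)


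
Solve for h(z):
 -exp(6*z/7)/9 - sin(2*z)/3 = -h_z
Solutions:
 h(z) = C1 + 7*exp(6*z/7)/54 - cos(2*z)/6


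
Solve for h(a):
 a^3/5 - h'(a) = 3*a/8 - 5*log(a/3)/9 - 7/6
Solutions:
 h(a) = C1 + a^4/20 - 3*a^2/16 + 5*a*log(a)/9 - 5*a*log(3)/9 + 11*a/18


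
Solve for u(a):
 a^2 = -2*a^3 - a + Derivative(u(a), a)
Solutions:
 u(a) = C1 + a^4/2 + a^3/3 + a^2/2


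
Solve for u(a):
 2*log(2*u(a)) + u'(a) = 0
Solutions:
 Integral(1/(log(_y) + log(2)), (_y, u(a)))/2 = C1 - a


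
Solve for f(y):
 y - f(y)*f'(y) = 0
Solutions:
 f(y) = -sqrt(C1 + y^2)
 f(y) = sqrt(C1 + y^2)


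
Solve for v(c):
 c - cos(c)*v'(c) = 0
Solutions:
 v(c) = C1 + Integral(c/cos(c), c)


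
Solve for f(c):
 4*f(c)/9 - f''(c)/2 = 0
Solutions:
 f(c) = C1*exp(-2*sqrt(2)*c/3) + C2*exp(2*sqrt(2)*c/3)


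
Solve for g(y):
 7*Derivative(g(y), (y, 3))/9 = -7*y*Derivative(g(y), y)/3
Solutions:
 g(y) = C1 + Integral(C2*airyai(-3^(1/3)*y) + C3*airybi(-3^(1/3)*y), y)


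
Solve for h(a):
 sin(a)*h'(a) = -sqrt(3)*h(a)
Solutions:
 h(a) = C1*(cos(a) + 1)^(sqrt(3)/2)/(cos(a) - 1)^(sqrt(3)/2)


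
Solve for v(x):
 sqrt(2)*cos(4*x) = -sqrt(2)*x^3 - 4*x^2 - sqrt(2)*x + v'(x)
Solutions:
 v(x) = C1 + sqrt(2)*x^4/4 + 4*x^3/3 + sqrt(2)*x^2/2 + sqrt(2)*sin(4*x)/4


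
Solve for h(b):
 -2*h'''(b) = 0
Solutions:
 h(b) = C1 + C2*b + C3*b^2


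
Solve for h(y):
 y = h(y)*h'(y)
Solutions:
 h(y) = -sqrt(C1 + y^2)
 h(y) = sqrt(C1 + y^2)


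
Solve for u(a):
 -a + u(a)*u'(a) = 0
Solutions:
 u(a) = -sqrt(C1 + a^2)
 u(a) = sqrt(C1 + a^2)


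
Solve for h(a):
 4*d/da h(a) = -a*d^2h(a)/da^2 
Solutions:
 h(a) = C1 + C2/a^3


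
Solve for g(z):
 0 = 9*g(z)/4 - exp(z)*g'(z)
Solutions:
 g(z) = C1*exp(-9*exp(-z)/4)


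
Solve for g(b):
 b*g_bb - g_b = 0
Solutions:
 g(b) = C1 + C2*b^2


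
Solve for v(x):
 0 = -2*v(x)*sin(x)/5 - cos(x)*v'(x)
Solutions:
 v(x) = C1*cos(x)^(2/5)


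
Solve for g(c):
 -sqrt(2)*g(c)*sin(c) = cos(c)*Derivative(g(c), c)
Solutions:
 g(c) = C1*cos(c)^(sqrt(2))


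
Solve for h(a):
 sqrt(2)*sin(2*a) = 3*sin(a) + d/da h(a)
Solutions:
 h(a) = C1 + sqrt(2)*sin(a)^2 + 3*cos(a)


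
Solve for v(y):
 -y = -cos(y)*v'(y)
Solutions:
 v(y) = C1 + Integral(y/cos(y), y)


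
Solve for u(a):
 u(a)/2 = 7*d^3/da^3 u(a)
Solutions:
 u(a) = C3*exp(14^(2/3)*a/14) + (C1*sin(14^(2/3)*sqrt(3)*a/28) + C2*cos(14^(2/3)*sqrt(3)*a/28))*exp(-14^(2/3)*a/28)


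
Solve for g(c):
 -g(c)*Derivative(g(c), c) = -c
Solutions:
 g(c) = -sqrt(C1 + c^2)
 g(c) = sqrt(C1 + c^2)


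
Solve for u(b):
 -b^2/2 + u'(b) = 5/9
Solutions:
 u(b) = C1 + b^3/6 + 5*b/9


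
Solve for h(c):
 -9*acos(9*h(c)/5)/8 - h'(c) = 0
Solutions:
 Integral(1/acos(9*_y/5), (_y, h(c))) = C1 - 9*c/8
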